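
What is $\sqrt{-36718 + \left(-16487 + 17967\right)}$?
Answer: $i \sqrt{35238} \approx 187.72 i$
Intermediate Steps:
$\sqrt{-36718 + \left(-16487 + 17967\right)} = \sqrt{-36718 + 1480} = \sqrt{-35238} = i \sqrt{35238}$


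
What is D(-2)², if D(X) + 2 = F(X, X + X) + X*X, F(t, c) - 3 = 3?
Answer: 64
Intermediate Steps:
F(t, c) = 6 (F(t, c) = 3 + 3 = 6)
D(X) = 4 + X² (D(X) = -2 + (6 + X*X) = -2 + (6 + X²) = 4 + X²)
D(-2)² = (4 + (-2)²)² = (4 + 4)² = 8² = 64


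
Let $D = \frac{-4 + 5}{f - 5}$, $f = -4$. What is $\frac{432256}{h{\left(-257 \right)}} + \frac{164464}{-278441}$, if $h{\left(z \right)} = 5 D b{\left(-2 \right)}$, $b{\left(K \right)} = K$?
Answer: $\frac{541609245712}{1392205} \approx 3.8903 \cdot 10^{5}$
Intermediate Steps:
$D = - \frac{1}{9}$ ($D = \frac{-4 + 5}{-4 - 5} = 1 \frac{1}{-9} = 1 \left(- \frac{1}{9}\right) = - \frac{1}{9} \approx -0.11111$)
$h{\left(z \right)} = \frac{10}{9}$ ($h{\left(z \right)} = 5 \left(- \frac{1}{9}\right) \left(-2\right) = \left(- \frac{5}{9}\right) \left(-2\right) = \frac{10}{9}$)
$\frac{432256}{h{\left(-257 \right)}} + \frac{164464}{-278441} = \frac{432256}{\frac{10}{9}} + \frac{164464}{-278441} = 432256 \cdot \frac{9}{10} + 164464 \left(- \frac{1}{278441}\right) = \frac{1945152}{5} - \frac{164464}{278441} = \frac{541609245712}{1392205}$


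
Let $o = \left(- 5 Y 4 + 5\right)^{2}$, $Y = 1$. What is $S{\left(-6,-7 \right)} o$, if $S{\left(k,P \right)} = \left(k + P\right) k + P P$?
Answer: $28575$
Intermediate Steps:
$S{\left(k,P \right)} = P^{2} + k \left(P + k\right)$ ($S{\left(k,P \right)} = \left(P + k\right) k + P^{2} = k \left(P + k\right) + P^{2} = P^{2} + k \left(P + k\right)$)
$o = 225$ ($o = \left(\left(-5\right) 1 \cdot 4 + 5\right)^{2} = \left(\left(-5\right) 4 + 5\right)^{2} = \left(-20 + 5\right)^{2} = \left(-15\right)^{2} = 225$)
$S{\left(-6,-7 \right)} o = \left(\left(-7\right)^{2} + \left(-6\right)^{2} - -42\right) 225 = \left(49 + 36 + 42\right) 225 = 127 \cdot 225 = 28575$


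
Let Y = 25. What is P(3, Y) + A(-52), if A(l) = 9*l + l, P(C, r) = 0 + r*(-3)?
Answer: -595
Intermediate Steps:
P(C, r) = -3*r (P(C, r) = 0 - 3*r = -3*r)
A(l) = 10*l
P(3, Y) + A(-52) = -3*25 + 10*(-52) = -75 - 520 = -595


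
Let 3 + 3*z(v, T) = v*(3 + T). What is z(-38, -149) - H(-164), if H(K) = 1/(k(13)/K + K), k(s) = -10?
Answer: 8282409/4481 ≈ 1848.3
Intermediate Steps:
z(v, T) = -1 + v*(3 + T)/3 (z(v, T) = -1 + (v*(3 + T))/3 = -1 + v*(3 + T)/3)
H(K) = 1/(K - 10/K) (H(K) = 1/(-10/K + K) = 1/(K - 10/K))
z(-38, -149) - H(-164) = (-1 - 38 + (⅓)*(-149)*(-38)) - (-164)/(-10 + (-164)²) = (-1 - 38 + 5662/3) - (-164)/(-10 + 26896) = 5545/3 - (-164)/26886 = 5545/3 - 1*(-82/13443) = 5545/3 + 82/13443 = 8282409/4481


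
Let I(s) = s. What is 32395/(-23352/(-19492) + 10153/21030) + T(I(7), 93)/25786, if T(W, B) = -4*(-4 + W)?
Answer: 42802352617632396/2220802605137 ≈ 19273.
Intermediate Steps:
T(W, B) = 16 - 4*W
32395/(-23352/(-19492) + 10153/21030) + T(I(7), 93)/25786 = 32395/(-23352/(-19492) + 10153/21030) + (16 - 4*7)/25786 = 32395/(-23352*(-1/19492) + 10153*(1/21030)) + (16 - 28)*(1/25786) = 32395/(5838/4873 + 10153/21030) - 12*1/25786 = 32395/(172248709/102479190) - 6/12893 = 32395*(102479190/172248709) - 6/12893 = 3319813360050/172248709 - 6/12893 = 42802352617632396/2220802605137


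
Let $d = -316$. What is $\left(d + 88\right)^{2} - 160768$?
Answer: $-108784$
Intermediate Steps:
$\left(d + 88\right)^{2} - 160768 = \left(-316 + 88\right)^{2} - 160768 = \left(-228\right)^{2} - 160768 = 51984 - 160768 = -108784$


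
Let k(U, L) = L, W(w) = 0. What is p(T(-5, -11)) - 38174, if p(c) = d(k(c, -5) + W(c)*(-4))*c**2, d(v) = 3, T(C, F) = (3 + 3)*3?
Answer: -37202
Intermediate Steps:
T(C, F) = 18 (T(C, F) = 6*3 = 18)
p(c) = 3*c**2
p(T(-5, -11)) - 38174 = 3*18**2 - 38174 = 3*324 - 38174 = 972 - 38174 = -37202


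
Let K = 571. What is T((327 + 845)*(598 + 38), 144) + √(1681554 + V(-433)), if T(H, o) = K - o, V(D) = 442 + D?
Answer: 427 + √1681563 ≈ 1723.8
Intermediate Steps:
T(H, o) = 571 - o
T((327 + 845)*(598 + 38), 144) + √(1681554 + V(-433)) = (571 - 1*144) + √(1681554 + (442 - 433)) = (571 - 144) + √(1681554 + 9) = 427 + √1681563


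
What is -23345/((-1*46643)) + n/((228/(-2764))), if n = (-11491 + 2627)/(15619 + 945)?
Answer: 76932657373/11009473791 ≈ 6.9879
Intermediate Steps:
n = -2216/4141 (n = -8864/16564 = -8864*1/16564 = -2216/4141 ≈ -0.53514)
-23345/((-1*46643)) + n/((228/(-2764))) = -23345/((-1*46643)) - 2216/(4141*(228/(-2764))) = -23345/(-46643) - 2216/(4141*(228*(-1/2764))) = -23345*(-1/46643) - 2216/(4141*(-57/691)) = 23345/46643 - 2216/4141*(-691/57) = 23345/46643 + 1531256/236037 = 76932657373/11009473791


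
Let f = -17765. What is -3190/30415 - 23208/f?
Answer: 11803654/9824045 ≈ 1.2015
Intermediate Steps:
-3190/30415 - 23208/f = -3190/30415 - 23208/(-17765) = -3190*1/30415 - 23208*(-1/17765) = -58/553 + 23208/17765 = 11803654/9824045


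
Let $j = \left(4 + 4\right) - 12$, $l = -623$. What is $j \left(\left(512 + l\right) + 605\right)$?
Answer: $-1976$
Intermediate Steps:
$j = -4$ ($j = 8 - 12 = -4$)
$j \left(\left(512 + l\right) + 605\right) = - 4 \left(\left(512 - 623\right) + 605\right) = - 4 \left(-111 + 605\right) = \left(-4\right) 494 = -1976$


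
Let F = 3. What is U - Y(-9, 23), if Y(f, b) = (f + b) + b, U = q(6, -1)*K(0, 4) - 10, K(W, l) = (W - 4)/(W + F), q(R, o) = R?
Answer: -55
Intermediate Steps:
K(W, l) = (-4 + W)/(3 + W) (K(W, l) = (W - 4)/(W + 3) = (-4 + W)/(3 + W))
U = -18 (U = 6*((-4 + 0)/(3 + 0)) - 10 = 6*(-4/3) - 10 = -8 - 10 = -18)
Y(f, b) = f + 2*b (Y(f, b) = (b + f) + b = f + 2*b)
U - Y(-9, 23) = -18 - (-9 + 2*23) = -18 - (-9 + 46) = -18 - 1*37 = -18 - 37 = -55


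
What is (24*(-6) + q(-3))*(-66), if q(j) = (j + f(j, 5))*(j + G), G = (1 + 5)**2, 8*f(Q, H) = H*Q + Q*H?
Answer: 48411/2 ≈ 24206.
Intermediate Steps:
f(Q, H) = H*Q/4 (f(Q, H) = (H*Q + Q*H)/8 = (H*Q + H*Q)/8 = (2*H*Q)/8 = H*Q/4)
G = 36 (G = 6**2 = 36)
q(j) = 9*j*(36 + j)/4 (q(j) = (j + (1/4)*5*j)*(j + 36) = (j + 5*j/4)*(36 + j) = (9*j/4)*(36 + j) = 9*j*(36 + j)/4)
(24*(-6) + q(-3))*(-66) = (24*(-6) + (9/4)*(-3)*(36 - 3))*(-66) = (-144 + (9/4)*(-3)*33)*(-66) = (-144 - 891/4)*(-66) = -1467/4*(-66) = 48411/2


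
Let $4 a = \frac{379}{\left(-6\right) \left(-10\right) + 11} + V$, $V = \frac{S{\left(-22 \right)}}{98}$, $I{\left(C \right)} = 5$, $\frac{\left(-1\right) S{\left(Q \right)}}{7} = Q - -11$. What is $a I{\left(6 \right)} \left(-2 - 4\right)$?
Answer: $- \frac{91305}{1988} \approx -45.928$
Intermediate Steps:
$S{\left(Q \right)} = -77 - 7 Q$ ($S{\left(Q \right)} = - 7 \left(Q - -11\right) = - 7 \left(Q + 11\right) = - 7 \left(11 + Q\right) = -77 - 7 Q$)
$V = \frac{11}{14}$ ($V = \frac{-77 - -154}{98} = \left(-77 + 154\right) \frac{1}{98} = 77 \cdot \frac{1}{98} = \frac{11}{14} \approx 0.78571$)
$a = \frac{6087}{3976}$ ($a = \frac{\frac{379}{\left(-6\right) \left(-10\right) + 11} + \frac{11}{14}}{4} = \frac{\frac{379}{60 + 11} + \frac{11}{14}}{4} = \frac{\frac{379}{71} + \frac{11}{14}}{4} = \frac{1}{4} \cdot \frac{6087}{994} = \frac{6087}{3976} \approx 1.5309$)
$a I{\left(6 \right)} \left(-2 - 4\right) = \frac{6087 \cdot 5 \left(-2 - 4\right)}{3976} = \frac{6087 \cdot 5 \left(-6\right)}{3976} = \frac{6087}{3976} \left(-30\right) = - \frac{91305}{1988}$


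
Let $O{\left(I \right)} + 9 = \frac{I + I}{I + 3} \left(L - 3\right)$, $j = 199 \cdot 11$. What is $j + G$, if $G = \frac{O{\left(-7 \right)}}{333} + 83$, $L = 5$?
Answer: $\frac{756574}{333} \approx 2272.0$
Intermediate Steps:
$j = 2189$
$O{\left(I \right)} = -9 + \frac{4 I}{3 + I}$ ($O{\left(I \right)} = -9 + \frac{I + I}{I + 3} \left(5 - 3\right) = -9 + \frac{2 I}{3 + I} 2 = -9 + \frac{4 I}{3 + I}$)
$G = \frac{27637}{333}$ ($G = \frac{\frac{1}{3 - 7} \left(-27 - -35\right)}{333} + 83 = \frac{-27 + 35}{-4} \cdot \frac{1}{333} + 83 = \left(- \frac{1}{4}\right) 8 \cdot \frac{1}{333} + 83 = \left(-2\right) \frac{1}{333} + 83 = - \frac{2}{333} + 83 = \frac{27637}{333} \approx 82.994$)
$j + G = 2189 + \frac{27637}{333} = \frac{756574}{333}$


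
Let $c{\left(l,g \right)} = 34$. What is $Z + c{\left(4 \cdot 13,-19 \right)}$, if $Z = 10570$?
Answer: $10604$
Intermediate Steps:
$Z + c{\left(4 \cdot 13,-19 \right)} = 10570 + 34 = 10604$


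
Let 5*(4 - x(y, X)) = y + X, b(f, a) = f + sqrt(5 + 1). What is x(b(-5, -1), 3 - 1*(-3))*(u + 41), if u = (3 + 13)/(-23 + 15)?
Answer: 741/5 - 39*sqrt(6)/5 ≈ 129.09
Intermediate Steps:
b(f, a) = f + sqrt(6)
u = -2 (u = 16/(-8) = 16*(-1/8) = -2)
x(y, X) = 4 - X/5 - y/5 (x(y, X) = 4 - (y + X)/5 = 4 - (X + y)/5 = 4 + (-X/5 - y/5) = 4 - X/5 - y/5)
x(b(-5, -1), 3 - 1*(-3))*(u + 41) = (4 - (3 - 1*(-3))/5 - (-5 + sqrt(6))/5)*(-2 + 41) = (4 - (3 + 3)/5 + (1 - sqrt(6)/5))*39 = (4 - 1/5*6 + (1 - sqrt(6)/5))*39 = (4 - 6/5 + (1 - sqrt(6)/5))*39 = (19/5 - sqrt(6)/5)*39 = 741/5 - 39*sqrt(6)/5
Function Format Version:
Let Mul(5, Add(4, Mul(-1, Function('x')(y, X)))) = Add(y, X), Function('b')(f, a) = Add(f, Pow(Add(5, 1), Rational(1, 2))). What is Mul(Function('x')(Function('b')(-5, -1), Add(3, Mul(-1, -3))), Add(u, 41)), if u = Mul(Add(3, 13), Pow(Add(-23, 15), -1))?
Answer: Add(Rational(741, 5), Mul(Rational(-39, 5), Pow(6, Rational(1, 2)))) ≈ 129.09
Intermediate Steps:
Function('b')(f, a) = Add(f, Pow(6, Rational(1, 2)))
u = -2 (u = Mul(16, Pow(-8, -1)) = Mul(16, Rational(-1, 8)) = -2)
Function('x')(y, X) = Add(4, Mul(Rational(-1, 5), X), Mul(Rational(-1, 5), y)) (Function('x')(y, X) = Add(4, Mul(Rational(-1, 5), Add(y, X))) = Add(4, Mul(Rational(-1, 5), Add(X, y))) = Add(4, Add(Mul(Rational(-1, 5), X), Mul(Rational(-1, 5), y))) = Add(4, Mul(Rational(-1, 5), X), Mul(Rational(-1, 5), y)))
Mul(Function('x')(Function('b')(-5, -1), Add(3, Mul(-1, -3))), Add(u, 41)) = Mul(Add(4, Mul(Rational(-1, 5), Add(3, Mul(-1, -3))), Mul(Rational(-1, 5), Add(-5, Pow(6, Rational(1, 2))))), Add(-2, 41)) = Mul(Add(4, Mul(Rational(-1, 5), Add(3, 3)), Add(1, Mul(Rational(-1, 5), Pow(6, Rational(1, 2))))), 39) = Mul(Add(4, Mul(Rational(-1, 5), 6), Add(1, Mul(Rational(-1, 5), Pow(6, Rational(1, 2))))), 39) = Mul(Add(4, Rational(-6, 5), Add(1, Mul(Rational(-1, 5), Pow(6, Rational(1, 2))))), 39) = Mul(Add(Rational(19, 5), Mul(Rational(-1, 5), Pow(6, Rational(1, 2)))), 39) = Add(Rational(741, 5), Mul(Rational(-39, 5), Pow(6, Rational(1, 2))))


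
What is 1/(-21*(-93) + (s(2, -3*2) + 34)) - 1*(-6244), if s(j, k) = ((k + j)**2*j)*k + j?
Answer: 11220469/1797 ≈ 6244.0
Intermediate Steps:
s(j, k) = j + j*k*(j + k)**2 (s(j, k) = ((j + k)**2*j)*k + j = (j*(j + k)**2)*k + j = j*k*(j + k)**2 + j = j + j*k*(j + k)**2)
1/(-21*(-93) + (s(2, -3*2) + 34)) - 1*(-6244) = 1/(-21*(-93) + (2*(1 + (-3*2)*(2 - 3*2)**2) + 34)) - 1*(-6244) = 1/(1953 + (2*(1 - 6*(2 - 6)**2) + 34)) + 6244 = 1/(1953 + (2*(1 - 6*(-4)**2) + 34)) + 6244 = 1/(1953 + (2*(1 - 6*16) + 34)) + 6244 = 1/(1953 + (2*(1 - 96) + 34)) + 6244 = 1/(1953 + (2*(-95) + 34)) + 6244 = 1/(1953 + (-190 + 34)) + 6244 = 1/(1953 - 156) + 6244 = 1/1797 + 6244 = 11220469/1797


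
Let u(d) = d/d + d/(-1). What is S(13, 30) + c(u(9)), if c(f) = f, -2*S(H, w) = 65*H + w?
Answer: -891/2 ≈ -445.50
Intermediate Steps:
S(H, w) = -65*H/2 - w/2 (S(H, w) = -(65*H + w)/2 = -(w + 65*H)/2 = -65*H/2 - w/2)
u(d) = 1 - d (u(d) = 1 + d*(-1) = 1 - d)
S(13, 30) + c(u(9)) = (-65/2*13 - 1/2*30) + (1 - 1*9) = (-845/2 - 15) + (1 - 9) = -875/2 - 8 = -891/2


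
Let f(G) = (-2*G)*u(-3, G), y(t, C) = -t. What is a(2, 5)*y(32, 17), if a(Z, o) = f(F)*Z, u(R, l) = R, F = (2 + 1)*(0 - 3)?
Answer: 3456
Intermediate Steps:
F = -9 (F = 3*(-3) = -9)
f(G) = 6*G (f(G) = -2*G*(-3) = 6*G)
a(Z, o) = -54*Z (a(Z, o) = (6*(-9))*Z = -54*Z)
a(2, 5)*y(32, 17) = (-54*2)*(-1*32) = -108*(-32) = 3456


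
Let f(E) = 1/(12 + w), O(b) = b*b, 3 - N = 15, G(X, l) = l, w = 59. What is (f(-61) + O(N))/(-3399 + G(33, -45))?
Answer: -10225/244524 ≈ -0.041816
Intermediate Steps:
N = -12 (N = 3 - 1*15 = 3 - 15 = -12)
O(b) = b²
f(E) = 1/71 (f(E) = 1/(12 + 59) = 1/71)
(f(-61) + O(N))/(-3399 + G(33, -45)) = (1/71 + (-12)²)/(-3399 - 45) = (1/71 + 144)/(-3444) = (10225/71)*(-1/3444) = -10225/244524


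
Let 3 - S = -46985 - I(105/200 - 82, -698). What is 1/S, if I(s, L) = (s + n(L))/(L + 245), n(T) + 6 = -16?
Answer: 18120/851426699 ≈ 2.1282e-5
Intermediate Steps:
n(T) = -22 (n(T) = -6 - 16 = -22)
I(s, L) = (-22 + s)/(245 + L) (I(s, L) = (s - 22)/(L + 245) = (-22 + s)/(245 + L))
S = 851426699/18120 (S = 3 - (-46985 - (-22 + (105/200 - 82))/(245 - 698)) = 3 - (-46985 - (-22 + (105*(1/200) - 82))/(-453)) = 3 - (-46985 - (-1)*(-22 + (21/40 - 82))/453) = 3 - (-46985 - (-1)*(-22 - 3259/40)/453) = 3 - (-46985 - (-1)*(-4139)/(453*40)) = 3 - (-46985 - 1*4139/18120) = 3 - (-46985 - 4139/18120) = 3 - 1*(-851372339/18120) = 3 + 851372339/18120 = 851426699/18120 ≈ 46988.)
1/S = 1/(851426699/18120) = 18120/851426699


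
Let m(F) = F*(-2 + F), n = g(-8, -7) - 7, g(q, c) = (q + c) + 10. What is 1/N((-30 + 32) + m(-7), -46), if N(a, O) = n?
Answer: -1/12 ≈ -0.083333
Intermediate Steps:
g(q, c) = 10 + c + q (g(q, c) = (c + q) + 10 = 10 + c + q)
n = -12 (n = (10 - 7 - 8) - 7 = -5 - 7 = -12)
N(a, O) = -12
1/N((-30 + 32) + m(-7), -46) = 1/(-12) = -1/12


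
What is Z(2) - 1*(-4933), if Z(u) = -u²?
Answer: 4929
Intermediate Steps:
Z(2) - 1*(-4933) = -1*2² - 1*(-4933) = -1*4 + 4933 = -4 + 4933 = 4929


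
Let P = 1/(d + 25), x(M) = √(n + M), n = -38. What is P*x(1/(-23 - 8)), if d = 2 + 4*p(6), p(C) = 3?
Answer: I*√4061/403 ≈ 0.15813*I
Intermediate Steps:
d = 14 (d = 2 + 4*3 = 2 + 12 = 14)
x(M) = √(-38 + M)
P = 1/39 (P = 1/(14 + 25) = 1/39 ≈ 0.025641)
P*x(1/(-23 - 8)) = √(-38 + 1/(-23 - 8))/39 = √(-38 + 1/(-31))/39 = √(-38 - 1/31)/39 = √(-1179/31)/39 = (3*I*√4061/31)/39 = I*√4061/403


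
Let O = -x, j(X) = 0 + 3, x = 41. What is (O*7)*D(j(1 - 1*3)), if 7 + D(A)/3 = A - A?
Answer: 6027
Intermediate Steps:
j(X) = 3
D(A) = -21 (D(A) = -21 + 3*(A - A) = -21 + 3*0 = -21 + 0 = -21)
O = -41 (O = -1*41 = -41)
(O*7)*D(j(1 - 1*3)) = -41*7*(-21) = -287*(-21) = 6027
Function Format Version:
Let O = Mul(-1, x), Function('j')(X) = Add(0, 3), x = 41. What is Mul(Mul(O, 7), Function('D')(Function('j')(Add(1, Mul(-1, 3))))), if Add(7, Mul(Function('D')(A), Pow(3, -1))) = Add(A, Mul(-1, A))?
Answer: 6027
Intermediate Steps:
Function('j')(X) = 3
Function('D')(A) = -21 (Function('D')(A) = Add(-21, Mul(3, Add(A, Mul(-1, A)))) = Add(-21, Mul(3, 0)) = Add(-21, 0) = -21)
O = -41 (O = Mul(-1, 41) = -41)
Mul(Mul(O, 7), Function('D')(Function('j')(Add(1, Mul(-1, 3))))) = Mul(Mul(-41, 7), -21) = Mul(-287, -21) = 6027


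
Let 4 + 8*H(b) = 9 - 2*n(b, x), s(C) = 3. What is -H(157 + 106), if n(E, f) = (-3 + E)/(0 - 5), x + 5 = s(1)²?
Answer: -109/8 ≈ -13.625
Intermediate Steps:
x = 4 (x = -5 + 3² = -5 + 9 = 4)
n(E, f) = ⅗ - E/5 (n(E, f) = (-3 + E)/(-5) = (-3 + E)*(-⅕) = ⅗ - E/5)
H(b) = 19/40 + b/20 (H(b) = -½ + (9 - 2*(⅗ - b/5))/8 = -½ + (9 + (-6/5 + 2*b/5))/8 = -½ + (39/5 + 2*b/5)/8 = -½ + (39/40 + b/20) = 19/40 + b/20)
-H(157 + 106) = -(19/40 + (157 + 106)/20) = -(19/40 + (1/20)*263) = -(19/40 + 263/20) = -1*109/8 = -109/8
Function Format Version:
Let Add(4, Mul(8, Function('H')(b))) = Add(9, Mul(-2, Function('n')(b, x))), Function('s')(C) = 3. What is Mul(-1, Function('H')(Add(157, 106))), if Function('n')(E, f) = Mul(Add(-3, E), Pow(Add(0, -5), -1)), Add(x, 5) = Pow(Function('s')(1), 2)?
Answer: Rational(-109, 8) ≈ -13.625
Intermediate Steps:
x = 4 (x = Add(-5, Pow(3, 2)) = Add(-5, 9) = 4)
Function('n')(E, f) = Add(Rational(3, 5), Mul(Rational(-1, 5), E)) (Function('n')(E, f) = Mul(Add(-3, E), Pow(-5, -1)) = Mul(Add(-3, E), Rational(-1, 5)) = Add(Rational(3, 5), Mul(Rational(-1, 5), E)))
Function('H')(b) = Add(Rational(19, 40), Mul(Rational(1, 20), b)) (Function('H')(b) = Add(Rational(-1, 2), Mul(Rational(1, 8), Add(9, Mul(-2, Add(Rational(3, 5), Mul(Rational(-1, 5), b)))))) = Add(Rational(-1, 2), Mul(Rational(1, 8), Add(9, Add(Rational(-6, 5), Mul(Rational(2, 5), b))))) = Add(Rational(-1, 2), Mul(Rational(1, 8), Add(Rational(39, 5), Mul(Rational(2, 5), b)))) = Add(Rational(-1, 2), Add(Rational(39, 40), Mul(Rational(1, 20), b))) = Add(Rational(19, 40), Mul(Rational(1, 20), b)))
Mul(-1, Function('H')(Add(157, 106))) = Mul(-1, Add(Rational(19, 40), Mul(Rational(1, 20), Add(157, 106)))) = Mul(-1, Add(Rational(19, 40), Mul(Rational(1, 20), 263))) = Mul(-1, Add(Rational(19, 40), Rational(263, 20))) = Mul(-1, Rational(109, 8)) = Rational(-109, 8)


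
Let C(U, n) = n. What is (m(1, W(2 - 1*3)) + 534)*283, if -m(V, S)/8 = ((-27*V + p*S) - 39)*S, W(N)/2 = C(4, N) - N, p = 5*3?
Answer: 151122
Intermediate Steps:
p = 15
W(N) = 0 (W(N) = 2*(N - N) = 2*0 = 0)
m(V, S) = -8*S*(-39 - 27*V + 15*S) (m(V, S) = -8*((-27*V + 15*S) - 39)*S = -8*(-39 - 27*V + 15*S)*S = -8*S*(-39 - 27*V + 15*S))
(m(1, W(2 - 1*3)) + 534)*283 = (24*0*(13 - 5*0 + 9*1) + 534)*283 = (24*0*(13 + 0 + 9) + 534)*283 = (24*0*22 + 534)*283 = (0 + 534)*283 = 534*283 = 151122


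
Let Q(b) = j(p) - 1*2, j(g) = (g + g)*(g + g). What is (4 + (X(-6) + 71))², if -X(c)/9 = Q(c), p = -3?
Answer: 53361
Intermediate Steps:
j(g) = 4*g² (j(g) = (2*g)*(2*g) = 4*g²)
Q(b) = 34 (Q(b) = 4*(-3)² - 1*2 = 4*9 - 2 = 36 - 2 = 34)
X(c) = -306 (X(c) = -9*34 = -306)
(4 + (X(-6) + 71))² = (4 + (-306 + 71))² = (4 - 235)² = (-231)² = 53361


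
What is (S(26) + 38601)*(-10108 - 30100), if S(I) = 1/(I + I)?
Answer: -20176907156/13 ≈ -1.5521e+9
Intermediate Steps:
S(I) = 1/(2*I)
(S(26) + 38601)*(-10108 - 30100) = ((1/2)/26 + 38601)*(-10108 - 30100) = ((1/2)*(1/26) + 38601)*(-40208) = (1/52 + 38601)*(-40208) = (2007253/52)*(-40208) = -20176907156/13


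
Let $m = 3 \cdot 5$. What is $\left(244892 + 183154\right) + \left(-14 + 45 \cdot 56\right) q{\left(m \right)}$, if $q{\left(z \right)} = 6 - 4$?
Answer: $433058$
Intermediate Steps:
$m = 15$
$q{\left(z \right)} = 2$ ($q{\left(z \right)} = 6 - 4 = 2$)
$\left(244892 + 183154\right) + \left(-14 + 45 \cdot 56\right) q{\left(m \right)} = \left(244892 + 183154\right) + \left(-14 + 45 \cdot 56\right) 2 = 428046 + \left(-14 + 2520\right) 2 = 428046 + 2506 \cdot 2 = 428046 + 5012 = 433058$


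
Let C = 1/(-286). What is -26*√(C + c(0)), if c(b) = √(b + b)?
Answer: -I*√286/11 ≈ -1.5374*I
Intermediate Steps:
C = -1/286 ≈ -0.0034965
c(b) = √2*√b (c(b) = √(2*b) = √2*√b)
-26*√(C + c(0)) = -26*√(-1/286 + √2*√0) = -26*√(-1/286 + √2*0) = -26*√(-1/286 + 0) = -I*√286/11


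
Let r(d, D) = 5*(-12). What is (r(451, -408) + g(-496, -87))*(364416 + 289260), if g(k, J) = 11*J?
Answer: -664788492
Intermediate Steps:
r(d, D) = -60
(r(451, -408) + g(-496, -87))*(364416 + 289260) = (-60 + 11*(-87))*(364416 + 289260) = (-60 - 957)*653676 = -1017*653676 = -664788492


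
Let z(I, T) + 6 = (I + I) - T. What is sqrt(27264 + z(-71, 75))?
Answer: sqrt(27041) ≈ 164.44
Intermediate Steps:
z(I, T) = -6 - T + 2*I (z(I, T) = -6 + ((I + I) - T) = -6 + (2*I - T) = -6 + (-T + 2*I) = -6 - T + 2*I)
sqrt(27264 + z(-71, 75)) = sqrt(27264 + (-6 - 1*75 + 2*(-71))) = sqrt(27264 + (-6 - 75 - 142)) = sqrt(27264 - 223) = sqrt(27041)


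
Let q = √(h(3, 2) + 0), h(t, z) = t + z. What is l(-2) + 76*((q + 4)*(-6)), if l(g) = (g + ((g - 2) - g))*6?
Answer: -1848 - 456*√5 ≈ -2867.6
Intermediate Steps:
q = √5 (q = √((3 + 2) + 0) = √(5 + 0) = √5 ≈ 2.2361)
l(g) = -12 + 6*g (l(g) = (g + ((-2 + g) - g))*6 = (g - 2)*6 = (-2 + g)*6 = -12 + 6*g)
l(-2) + 76*((q + 4)*(-6)) = (-12 + 6*(-2)) + 76*((√5 + 4)*(-6)) = (-12 - 12) + 76*((4 + √5)*(-6)) = -24 + 76*(-24 - 6*√5) = -24 + (-1824 - 456*√5) = -1848 - 456*√5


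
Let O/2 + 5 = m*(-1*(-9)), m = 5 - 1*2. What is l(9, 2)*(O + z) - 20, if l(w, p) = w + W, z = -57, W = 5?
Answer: -202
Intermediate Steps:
m = 3 (m = 5 - 2 = 3)
l(w, p) = 5 + w (l(w, p) = w + 5 = 5 + w)
O = 44 (O = -10 + 2*(3*(-1*(-9))) = -10 + 2*(3*9) = -10 + 2*27 = -10 + 54 = 44)
l(9, 2)*(O + z) - 20 = (5 + 9)*(44 - 57) - 20 = 14*(-13) - 20 = -182 - 20 = -202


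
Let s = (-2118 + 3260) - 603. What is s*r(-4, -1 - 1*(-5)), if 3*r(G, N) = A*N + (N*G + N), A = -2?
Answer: -10780/3 ≈ -3593.3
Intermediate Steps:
s = 539 (s = 1142 - 603 = 539)
r(G, N) = -N/3 + G*N/3 (r(G, N) = (-2*N + (N*G + N))/3 = (-2*N + (G*N + N))/3 = (-2*N + (N + G*N))/3 = (-N + G*N)/3 = -N/3 + G*N/3)
s*r(-4, -1 - 1*(-5)) = 539*((-1 - 1*(-5))*(-1 - 4)/3) = 539*((1/3)*(-1 + 5)*(-5)) = 539*((1/3)*4*(-5)) = 539*(-20/3) = -10780/3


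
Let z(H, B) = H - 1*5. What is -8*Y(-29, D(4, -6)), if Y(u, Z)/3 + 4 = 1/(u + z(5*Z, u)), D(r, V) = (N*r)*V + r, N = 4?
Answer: 23724/247 ≈ 96.049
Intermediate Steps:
D(r, V) = r + 4*V*r (D(r, V) = (4*r)*V + r = 4*V*r + r = r + 4*V*r)
z(H, B) = -5 + H (z(H, B) = H - 5 = -5 + H)
Y(u, Z) = -12 + 3/(-5 + u + 5*Z) (Y(u, Z) = -12 + 3/(u + (-5 + 5*Z)) = -12 + 3/(-5 + u + 5*Z))
-8*Y(-29, D(4, -6)) = -24*(21 - 80*(1 + 4*(-6)) - 4*(-29))/(-5 - 29 + 5*(4*(1 + 4*(-6)))) = -24*(21 - 80*(1 - 24) + 116)/(-5 - 29 + 5*(4*(1 - 24))) = -24*(21 - 80*(-23) + 116)/(-5 - 29 + 5*(4*(-23))) = -24*(21 - 20*(-92) + 116)/(-5 - 29 + 5*(-92)) = -24*(21 + 1840 + 116)/(-5 - 29 - 460) = -24*1977/(-494) = -24*(-1)*1977/494 = -8*(-5931/494) = 23724/247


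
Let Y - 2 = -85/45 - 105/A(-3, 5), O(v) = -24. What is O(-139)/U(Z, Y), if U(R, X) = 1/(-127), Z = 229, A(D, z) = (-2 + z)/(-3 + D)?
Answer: 3048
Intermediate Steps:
A(D, z) = (-2 + z)/(-3 + D)
Y = 1891/9 (Y = 2 + (-85/45 - 105*(-3 - 3)/(-2 + 5)) = 2 + (-85*1/45 - 105/(3/(-6))) = 2 + (-17/9 - 105/((-⅙*3))) = 2 + (-17/9 - 105/(-½)) = 2 + (-17/9 - 105*(-2)) = 2 + (-17/9 + 210) = 2 + 1873/9 = 1891/9 ≈ 210.11)
U(R, X) = -1/127
O(-139)/U(Z, Y) = -24/(-1/127) = -24*(-127) = 3048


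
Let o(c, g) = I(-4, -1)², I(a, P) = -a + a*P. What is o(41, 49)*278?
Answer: 17792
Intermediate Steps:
I(a, P) = -a + P*a
o(c, g) = 64 (o(c, g) = (-4*(-1 - 1))² = (-4*(-2))² = 8² = 64)
o(41, 49)*278 = 64*278 = 17792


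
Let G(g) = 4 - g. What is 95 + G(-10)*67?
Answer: 1033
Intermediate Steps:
95 + G(-10)*67 = 95 + (4 - 1*(-10))*67 = 95 + (4 + 10)*67 = 95 + 14*67 = 95 + 938 = 1033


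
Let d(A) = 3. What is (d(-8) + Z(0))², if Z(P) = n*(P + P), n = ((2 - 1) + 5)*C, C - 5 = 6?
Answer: 9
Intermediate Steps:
C = 11 (C = 5 + 6 = 11)
n = 66 (n = ((2 - 1) + 5)*11 = (1 + 5)*11 = 6*11 = 66)
Z(P) = 132*P (Z(P) = 66*(P + P) = 66*(2*P) = 132*P)
(d(-8) + Z(0))² = (3 + 132*0)² = (3 + 0)² = 3² = 9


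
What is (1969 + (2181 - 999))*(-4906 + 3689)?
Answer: -3834767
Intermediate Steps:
(1969 + (2181 - 999))*(-4906 + 3689) = (1969 + 1182)*(-1217) = 3151*(-1217) = -3834767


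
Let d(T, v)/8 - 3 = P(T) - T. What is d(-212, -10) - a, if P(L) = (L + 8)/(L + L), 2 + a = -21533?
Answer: 1232719/53 ≈ 23259.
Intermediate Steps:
a = -21535 (a = -2 - 21533 = -21535)
P(L) = (8 + L)/(2*L) (P(L) = (8 + L)/((2*L)) = (8 + L)*(1/(2*L)) = (8 + L)/(2*L))
d(T, v) = 24 - 8*T + 4*(8 + T)/T (d(T, v) = 24 + 8*((8 + T)/(2*T) - T) = 24 + 8*(-T + (8 + T)/(2*T)) = 24 + (-8*T + 4*(8 + T)/T) = 24 - 8*T + 4*(8 + T)/T)
d(-212, -10) - a = (28 - 8*(-212) + 32/(-212)) - 1*(-21535) = (28 + 1696 + 32*(-1/212)) + 21535 = (28 + 1696 - 8/53) + 21535 = 91364/53 + 21535 = 1232719/53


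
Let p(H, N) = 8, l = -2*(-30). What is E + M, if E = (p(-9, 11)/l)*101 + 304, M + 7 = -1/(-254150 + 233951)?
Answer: 10451862/33665 ≈ 310.47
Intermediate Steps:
l = 60
M = -141392/20199 (M = -7 - 1/(-254150 + 233951) = -7 - 1/(-20199) = -7 - 1*(-1/20199) = -7 + 1/20199 = -141392/20199 ≈ -7.0000)
E = 4762/15 (E = (8/60)*101 + 304 = (8*(1/60))*101 + 304 = (2/15)*101 + 304 = 202/15 + 304 = 4762/15 ≈ 317.47)
E + M = 4762/15 - 141392/20199 = 10451862/33665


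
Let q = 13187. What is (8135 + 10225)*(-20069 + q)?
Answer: -126353520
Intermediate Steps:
(8135 + 10225)*(-20069 + q) = (8135 + 10225)*(-20069 + 13187) = 18360*(-6882) = -126353520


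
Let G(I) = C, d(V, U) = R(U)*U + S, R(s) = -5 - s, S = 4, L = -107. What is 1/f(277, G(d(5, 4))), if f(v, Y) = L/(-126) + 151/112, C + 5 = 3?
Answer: 1008/2215 ≈ 0.45508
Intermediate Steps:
C = -2 (C = -5 + 3 = -2)
d(V, U) = 4 + U*(-5 - U) (d(V, U) = (-5 - U)*U + 4 = U*(-5 - U) + 4 = 4 + U*(-5 - U))
G(I) = -2
f(v, Y) = 2215/1008 (f(v, Y) = -107/(-126) + 151/112 = -107*(-1/126) + 151*(1/112) = 107/126 + 151/112 = 2215/1008)
1/f(277, G(d(5, 4))) = 1/(2215/1008) = 1008/2215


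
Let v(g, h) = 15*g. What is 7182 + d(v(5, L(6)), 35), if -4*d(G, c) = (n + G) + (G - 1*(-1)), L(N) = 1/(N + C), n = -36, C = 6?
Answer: 28613/4 ≈ 7153.3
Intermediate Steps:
L(N) = 1/(6 + N) (L(N) = 1/(N + 6) = 1/(6 + N))
d(G, c) = 35/4 - G/2 (d(G, c) = -((-36 + G) + (G - 1*(-1)))/4 = -((-36 + G) + (G + 1))/4 = -((-36 + G) + (1 + G))/4 = -(-35 + 2*G)/4 = 35/4 - G/2)
7182 + d(v(5, L(6)), 35) = 7182 + (35/4 - 15*5/2) = 7182 + (35/4 - ½*75) = 7182 + (35/4 - 75/2) = 7182 - 115/4 = 28613/4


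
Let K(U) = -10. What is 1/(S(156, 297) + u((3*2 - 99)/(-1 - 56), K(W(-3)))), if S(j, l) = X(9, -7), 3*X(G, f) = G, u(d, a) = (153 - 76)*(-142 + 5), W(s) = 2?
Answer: -1/10546 ≈ -9.4823e-5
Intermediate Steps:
u(d, a) = -10549 (u(d, a) = 77*(-137) = -10549)
X(G, f) = G/3
S(j, l) = 3 (S(j, l) = (⅓)*9 = 3)
1/(S(156, 297) + u((3*2 - 99)/(-1 - 56), K(W(-3)))) = 1/(3 - 10549) = 1/(-10546) = -1/10546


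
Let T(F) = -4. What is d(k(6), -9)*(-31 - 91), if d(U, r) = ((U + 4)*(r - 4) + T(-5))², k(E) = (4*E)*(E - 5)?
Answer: -16521728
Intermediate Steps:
k(E) = 4*E*(-5 + E) (k(E) = (4*E)*(-5 + E) = 4*E*(-5 + E))
d(U, r) = (-4 + (-4 + r)*(4 + U))² (d(U, r) = ((U + 4)*(r - 4) - 4)² = ((4 + U)*(-4 + r) - 4)² = ((-4 + r)*(4 + U) - 4)² = (-4 + (-4 + r)*(4 + U))²)
d(k(6), -9)*(-31 - 91) = (-20 - 16*6*(-5 + 6) + 4*(-9) + (4*6*(-5 + 6))*(-9))²*(-31 - 91) = (-20 - 16*6 - 36 + (4*6*1)*(-9))²*(-122) = (-20 - 4*24 - 36 + 24*(-9))²*(-122) = (-20 - 96 - 36 - 216)²*(-122) = (-368)²*(-122) = 135424*(-122) = -16521728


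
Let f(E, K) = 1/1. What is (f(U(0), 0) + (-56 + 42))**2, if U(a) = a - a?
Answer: 169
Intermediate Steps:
U(a) = 0
f(E, K) = 1
(f(U(0), 0) + (-56 + 42))**2 = (1 + (-56 + 42))**2 = (1 - 14)**2 = (-13)**2 = 169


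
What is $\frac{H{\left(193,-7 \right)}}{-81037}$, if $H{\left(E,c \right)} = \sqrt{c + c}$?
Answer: $- \frac{i \sqrt{14}}{81037} \approx - 4.6172 \cdot 10^{-5} i$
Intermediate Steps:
$H{\left(E,c \right)} = \sqrt{2} \sqrt{c}$ ($H{\left(E,c \right)} = \sqrt{2 c} = \sqrt{2} \sqrt{c}$)
$\frac{H{\left(193,-7 \right)}}{-81037} = \frac{\sqrt{2} \sqrt{-7}}{-81037} = \sqrt{2} i \sqrt{7} \left(- \frac{1}{81037}\right) = i \sqrt{14} \left(- \frac{1}{81037}\right) = - \frac{i \sqrt{14}}{81037}$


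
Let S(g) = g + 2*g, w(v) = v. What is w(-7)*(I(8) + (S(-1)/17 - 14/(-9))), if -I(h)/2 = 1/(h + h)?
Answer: -10745/1224 ≈ -8.7786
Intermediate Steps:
S(g) = 3*g
I(h) = -1/h (I(h) = -2/(h + h) = -2*1/(2*h) = -1/h)
w(-7)*(I(8) + (S(-1)/17 - 14/(-9))) = -7*(-1/8 + ((3*(-1))/17 - 14/(-9))) = -7*(-1*⅛ + (-3*1/17 - 14*(-⅑))) = -7*(-⅛ + (-3/17 + 14/9)) = -7*(-⅛ + 211/153) = -7*1535/1224 = -10745/1224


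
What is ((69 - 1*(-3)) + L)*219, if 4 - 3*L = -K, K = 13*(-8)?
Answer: 8468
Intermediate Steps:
K = -104
L = -100/3 (L = 4/3 - (-1)*(-104)/3 = 4/3 - 1/3*104 = 4/3 - 104/3 = -100/3 ≈ -33.333)
((69 - 1*(-3)) + L)*219 = ((69 - 1*(-3)) - 100/3)*219 = ((69 + 3) - 100/3)*219 = (72 - 100/3)*219 = (116/3)*219 = 8468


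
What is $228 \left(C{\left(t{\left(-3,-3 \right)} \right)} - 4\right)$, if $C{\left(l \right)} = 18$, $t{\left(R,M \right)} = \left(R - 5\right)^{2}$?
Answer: $3192$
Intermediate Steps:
$t{\left(R,M \right)} = \left(-5 + R\right)^{2}$
$228 \left(C{\left(t{\left(-3,-3 \right)} \right)} - 4\right) = 228 \left(18 - 4\right) = 228 \cdot 14 = 3192$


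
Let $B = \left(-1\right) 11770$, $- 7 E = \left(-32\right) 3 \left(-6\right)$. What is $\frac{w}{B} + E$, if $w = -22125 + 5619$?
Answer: $- \frac{3331989}{41195} \approx -80.883$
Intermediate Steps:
$E = - \frac{576}{7}$ ($E = - \frac{\left(-32\right) 3 \left(-6\right)}{7} = - \frac{\left(-96\right) \left(-6\right)}{7} = \left(- \frac{1}{7}\right) 576 = - \frac{576}{7} \approx -82.286$)
$w = -16506$
$B = -11770$
$\frac{w}{B} + E = - \frac{16506}{-11770} - \frac{576}{7} = \left(-16506\right) \left(- \frac{1}{11770}\right) - \frac{576}{7} = \frac{8253}{5885} - \frac{576}{7} = - \frac{3331989}{41195}$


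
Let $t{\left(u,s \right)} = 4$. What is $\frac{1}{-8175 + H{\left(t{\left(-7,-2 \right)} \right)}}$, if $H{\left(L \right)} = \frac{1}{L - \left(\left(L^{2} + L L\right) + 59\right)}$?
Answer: $- \frac{87}{711226} \approx -0.00012232$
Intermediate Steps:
$H{\left(L \right)} = \frac{1}{-59 + L - 2 L^{2}}$ ($H{\left(L \right)} = \frac{1}{L - \left(\left(L^{2} + L^{2}\right) + 59\right)} = \frac{1}{L - \left(2 L^{2} + 59\right)} = \frac{1}{L - \left(59 + 2 L^{2}\right)} = \frac{1}{-59 + L - 2 L^{2}}$)
$\frac{1}{-8175 + H{\left(t{\left(-7,-2 \right)} \right)}} = \frac{1}{-8175 - \frac{1}{59 - 4 + 2 \cdot 4^{2}}} = \frac{1}{-8175 - \frac{1}{59 - 4 + 2 \cdot 16}} = \frac{1}{-8175 - \frac{1}{59 - 4 + 32}} = \frac{1}{-8175 - \frac{1}{87}} = \frac{1}{- \frac{711226}{87}} = - \frac{87}{711226}$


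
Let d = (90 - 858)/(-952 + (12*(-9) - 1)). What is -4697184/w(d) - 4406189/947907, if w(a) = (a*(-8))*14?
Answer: 49205382295439/849324672 ≈ 57935.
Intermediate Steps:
d = 768/1061 (d = -768/(-952 + (-108 - 1)) = -768/(-952 - 109) = -768/(-1061) = -768*(-1/1061) = 768/1061 ≈ 0.72385)
w(a) = -112*a (w(a) = -8*a*14 = -112*a)
-4697184/w(d) - 4406189/947907 = -4697184/((-112*768/1061)) - 4406189/947907 = -4697184/(-86016/1061) - 4406189*1/947907 = -4697184*(-1061/86016) - 4406189/947907 = 51913669/896 - 4406189/947907 = 49205382295439/849324672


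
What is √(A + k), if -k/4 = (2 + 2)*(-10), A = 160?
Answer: 8*√5 ≈ 17.889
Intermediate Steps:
k = 160 (k = -4*(2 + 2)*(-10) = -16*(-10) = -4*(-40) = 160)
√(A + k) = √(160 + 160) = √320 = 8*√5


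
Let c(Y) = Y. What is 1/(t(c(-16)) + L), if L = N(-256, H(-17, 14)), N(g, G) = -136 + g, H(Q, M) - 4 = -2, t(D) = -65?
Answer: -1/457 ≈ -0.0021882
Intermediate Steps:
H(Q, M) = 2 (H(Q, M) = 4 - 2 = 2)
L = -392 (L = -136 - 256 = -392)
1/(t(c(-16)) + L) = 1/(-65 - 392) = 1/(-457) = -1/457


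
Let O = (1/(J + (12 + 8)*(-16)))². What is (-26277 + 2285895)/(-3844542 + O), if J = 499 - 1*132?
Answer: -4991496162/8492593277 ≈ -0.58775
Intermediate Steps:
J = 367 (J = 499 - 132 = 367)
O = 1/2209 (O = (1/(367 + (12 + 8)*(-16)))² = (1/(367 + 20*(-16)))² = (1/(367 - 320))² = (1/47)² = 1/2209 ≈ 0.00045269)
(-26277 + 2285895)/(-3844542 + O) = (-26277 + 2285895)/(-3844542 + 1/2209) = 2259618/(-8492593277/2209) = 2259618*(-2209/8492593277) = -4991496162/8492593277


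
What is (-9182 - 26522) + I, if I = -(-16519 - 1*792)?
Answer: -18393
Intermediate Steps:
I = 17311 (I = -(-16519 - 792) = -1*(-17311) = 17311)
(-9182 - 26522) + I = (-9182 - 26522) + 17311 = -35704 + 17311 = -18393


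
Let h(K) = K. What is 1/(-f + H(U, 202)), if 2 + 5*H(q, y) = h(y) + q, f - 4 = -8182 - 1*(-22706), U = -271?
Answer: -5/72711 ≈ -6.8765e-5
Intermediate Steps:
f = 14528 (f = 4 + (-8182 - 1*(-22706)) = 4 + (-8182 + 22706) = 4 + 14524 = 14528)
H(q, y) = -⅖ + q/5 + y/5 (H(q, y) = -⅖ + (y + q)/5 = -⅖ + (q + y)/5 = -⅖ + (q/5 + y/5) = -⅖ + q/5 + y/5)
1/(-f + H(U, 202)) = 1/(-1*14528 + (-⅖ + (⅕)*(-271) + (⅕)*202)) = 1/(-14528 + (-⅖ - 271/5 + 202/5)) = 1/(-14528 - 71/5) = 1/(-72711/5) = -5/72711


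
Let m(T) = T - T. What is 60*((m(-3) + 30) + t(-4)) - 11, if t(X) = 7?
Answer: 2209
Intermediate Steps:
m(T) = 0
60*((m(-3) + 30) + t(-4)) - 11 = 60*((0 + 30) + 7) - 11 = 60*(30 + 7) - 11 = 60*37 - 11 = 2220 - 11 = 2209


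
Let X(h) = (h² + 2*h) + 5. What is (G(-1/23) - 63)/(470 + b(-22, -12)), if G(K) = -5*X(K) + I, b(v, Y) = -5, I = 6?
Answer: -43153/245985 ≈ -0.17543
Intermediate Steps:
X(h) = 5 + h² + 2*h
G(K) = -19 - 10*K - 5*K² (G(K) = -5*(5 + K² + 2*K) + 6 = (-25 - 10*K - 5*K²) + 6 = -19 - 10*K - 5*K²)
(G(-1/23) - 63)/(470 + b(-22, -12)) = ((-19 - (-10)/23 - 5*(-1/23)²) - 63)/(470 - 5) = ((-19 - (-10)/23 - 5*(-1*1/23)²) - 63)/465 = ((-19 - 10*(-1/23) - 5*(-1/23)²) - 63)*(1/465) = ((-19 + 10/23 - 5*1/529) - 63)*(1/465) = ((-19 + 10/23 - 5/529) - 63)*(1/465) = (-9826/529 - 63)*(1/465) = -43153/529*1/465 = -43153/245985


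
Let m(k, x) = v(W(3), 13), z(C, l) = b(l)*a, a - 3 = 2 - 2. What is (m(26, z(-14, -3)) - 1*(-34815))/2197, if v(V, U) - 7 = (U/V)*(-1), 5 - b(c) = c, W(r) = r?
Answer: 104453/6591 ≈ 15.848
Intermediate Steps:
a = 3 (a = 3 + (2 - 2) = 3 + 0 = 3)
b(c) = 5 - c
v(V, U) = 7 - U/V (v(V, U) = 7 + (U/V)*(-1) = 7 - U/V)
z(C, l) = 15 - 3*l (z(C, l) = (5 - l)*3 = 15 - 3*l)
m(k, x) = 8/3 (m(k, x) = 7 - 1*13/3 = 7 - 1*13*⅓ = 7 - 13/3 = 8/3)
(m(26, z(-14, -3)) - 1*(-34815))/2197 = (8/3 - 1*(-34815))/2197 = (8/3 + 34815)*(1/2197) = (104453/3)*(1/2197) = 104453/6591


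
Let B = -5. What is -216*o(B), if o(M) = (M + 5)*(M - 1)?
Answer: 0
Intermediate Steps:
o(M) = (-1 + M)*(5 + M) (o(M) = (5 + M)*(-1 + M) = (-1 + M)*(5 + M))
-216*o(B) = -216*(-5 + (-5)**2 + 4*(-5)) = -216*(-5 + 25 - 20) = -216*0 = 0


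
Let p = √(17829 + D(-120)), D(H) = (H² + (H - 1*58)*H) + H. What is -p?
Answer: -3*√5941 ≈ -231.23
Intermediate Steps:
D(H) = H + H² + H*(-58 + H) (D(H) = (H² + (H - 58)*H) + H = (H² + (-58 + H)*H) + H = (H² + H*(-58 + H)) + H = H + H² + H*(-58 + H))
p = 3*√5941 (p = √(17829 - 120*(-57 + 2*(-120))) = √(17829 - 120*(-57 - 240)) = √(17829 - 120*(-297)) = √(17829 + 35640) = √53469 = 3*√5941 ≈ 231.23)
-p = -3*√5941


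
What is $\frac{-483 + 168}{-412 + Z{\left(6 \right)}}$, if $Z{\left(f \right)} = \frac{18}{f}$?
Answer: $\frac{315}{409} \approx 0.77017$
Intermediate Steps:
$\frac{-483 + 168}{-412 + Z{\left(6 \right)}} = \frac{-483 + 168}{-412 + \frac{18}{6}} = - \frac{315}{-412 + 18 \cdot \frac{1}{6}} = - \frac{315}{-412 + 3} = - \frac{315}{-409} = \left(-315\right) \left(- \frac{1}{409}\right) = \frac{315}{409}$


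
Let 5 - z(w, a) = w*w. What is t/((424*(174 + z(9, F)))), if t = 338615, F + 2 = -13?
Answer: 338615/41552 ≈ 8.1492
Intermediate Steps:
F = -15 (F = -2 - 13 = -15)
z(w, a) = 5 - w² (z(w, a) = 5 - w*w = 5 - w²)
t/((424*(174 + z(9, F)))) = 338615/((424*(174 + (5 - 1*9²)))) = 338615/((424*(174 + (5 - 1*81)))) = 338615/((424*(174 + (5 - 81)))) = 338615/((424*(174 - 76))) = 338615/((424*98)) = 338615/41552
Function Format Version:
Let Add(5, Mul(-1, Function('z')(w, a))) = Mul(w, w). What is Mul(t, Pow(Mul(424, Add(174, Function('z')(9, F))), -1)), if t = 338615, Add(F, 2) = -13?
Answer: Rational(338615, 41552) ≈ 8.1492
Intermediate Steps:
F = -15 (F = Add(-2, -13) = -15)
Function('z')(w, a) = Add(5, Mul(-1, Pow(w, 2))) (Function('z')(w, a) = Add(5, Mul(-1, Mul(w, w))) = Add(5, Mul(-1, Pow(w, 2))))
Mul(t, Pow(Mul(424, Add(174, Function('z')(9, F))), -1)) = Mul(338615, Pow(Mul(424, Add(174, Add(5, Mul(-1, Pow(9, 2))))), -1)) = Mul(338615, Pow(Mul(424, Add(174, Add(5, Mul(-1, 81)))), -1)) = Mul(338615, Pow(Mul(424, Add(174, Add(5, -81))), -1)) = Mul(338615, Pow(Mul(424, Add(174, -76)), -1)) = Mul(338615, Pow(Mul(424, 98), -1)) = Mul(338615, Pow(41552, -1)) = Mul(338615, Rational(1, 41552)) = Rational(338615, 41552)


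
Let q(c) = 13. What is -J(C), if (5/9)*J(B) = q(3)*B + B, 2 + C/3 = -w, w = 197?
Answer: 75222/5 ≈ 15044.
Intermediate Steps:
C = -597 (C = -6 + 3*(-1*197) = -6 + 3*(-197) = -6 - 591 = -597)
J(B) = 126*B/5 (J(B) = 9*(13*B + B)/5 = 9*(14*B)/5 = 126*B/5)
-J(C) = -126*(-597)/5 = -1*(-75222/5) = 75222/5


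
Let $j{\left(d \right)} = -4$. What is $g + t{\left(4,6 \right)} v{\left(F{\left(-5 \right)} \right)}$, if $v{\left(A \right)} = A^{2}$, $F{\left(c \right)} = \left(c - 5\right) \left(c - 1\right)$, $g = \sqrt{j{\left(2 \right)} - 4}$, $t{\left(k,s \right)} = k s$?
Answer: $86400 + 2 i \sqrt{2} \approx 86400.0 + 2.8284 i$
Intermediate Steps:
$g = 2 i \sqrt{2}$ ($g = \sqrt{-4 - 4} = \sqrt{-8} = 2 i \sqrt{2} \approx 2.8284 i$)
$F{\left(c \right)} = \left(-1 + c\right) \left(-5 + c\right)$ ($F{\left(c \right)} = \left(-5 + c\right) \left(-1 + c\right) = \left(-1 + c\right) \left(-5 + c\right)$)
$g + t{\left(4,6 \right)} v{\left(F{\left(-5 \right)} \right)} = 2 i \sqrt{2} + 4 \cdot 6 \left(5 + \left(-5\right)^{2} - -30\right)^{2} = 2 i \sqrt{2} + 24 \left(5 + 25 + 30\right)^{2} = 2 i \sqrt{2} + 24 \cdot 60^{2} = 2 i \sqrt{2} + 24 \cdot 3600 = 2 i \sqrt{2} + 86400 = 86400 + 2 i \sqrt{2}$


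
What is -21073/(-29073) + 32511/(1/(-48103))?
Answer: -45466585330136/29073 ≈ -1.5639e+9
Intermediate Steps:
-21073/(-29073) + 32511/(1/(-48103)) = -21073*(-1/29073) + 32511/(-1/48103) = 21073/29073 + 32511*(-48103) = 21073/29073 - 1563876633 = -45466585330136/29073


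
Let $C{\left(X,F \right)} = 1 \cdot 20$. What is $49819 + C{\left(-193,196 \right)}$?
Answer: $49839$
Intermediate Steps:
$C{\left(X,F \right)} = 20$
$49819 + C{\left(-193,196 \right)} = 49819 + 20 = 49839$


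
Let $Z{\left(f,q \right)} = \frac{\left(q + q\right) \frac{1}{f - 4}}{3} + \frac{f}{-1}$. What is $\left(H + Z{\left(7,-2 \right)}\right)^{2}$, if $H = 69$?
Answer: $\frac{306916}{81} \approx 3789.1$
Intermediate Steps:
$Z{\left(f,q \right)} = - f + \frac{2 q}{3 \left(-4 + f\right)}$ ($Z{\left(f,q \right)} = \frac{2 q}{-4 + f} \frac{1}{3} + f \left(-1\right) = \frac{2 q}{-4 + f} \frac{1}{3} - f = \frac{2 q}{3 \left(-4 + f\right)} - f = - f + \frac{2 q}{3 \left(-4 + f\right)}$)
$\left(H + Z{\left(7,-2 \right)}\right)^{2} = \left(69 + \frac{- 7^{2} + 4 \cdot 7 + \frac{2}{3} \left(-2\right)}{-4 + 7}\right)^{2} = \left(69 + \frac{\left(-1\right) 49 + 28 - \frac{4}{3}}{3}\right)^{2} = \left(69 + \frac{-49 + 28 - \frac{4}{3}}{3}\right)^{2} = \left(69 + \frac{1}{3} \left(- \frac{67}{3}\right)\right)^{2} = \left(69 - \frac{67}{9}\right)^{2} = \left(\frac{554}{9}\right)^{2} = \frac{306916}{81}$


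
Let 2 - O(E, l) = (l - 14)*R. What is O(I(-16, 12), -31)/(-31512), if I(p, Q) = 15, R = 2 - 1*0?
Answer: -23/7878 ≈ -0.0029195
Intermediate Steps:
R = 2 (R = 2 + 0 = 2)
O(E, l) = 30 - 2*l (O(E, l) = 2 - (l - 14)*2 = 2 - (-14 + l)*2 = 2 - (-28 + 2*l) = 2 + (28 - 2*l) = 30 - 2*l)
O(I(-16, 12), -31)/(-31512) = (30 - 2*(-31))/(-31512) = (30 + 62)*(-1/31512) = 92*(-1/31512) = -23/7878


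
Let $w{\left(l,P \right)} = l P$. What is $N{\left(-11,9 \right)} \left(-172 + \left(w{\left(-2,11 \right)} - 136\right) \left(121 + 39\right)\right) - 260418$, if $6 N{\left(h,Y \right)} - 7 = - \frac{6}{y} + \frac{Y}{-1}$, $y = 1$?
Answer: $-226482$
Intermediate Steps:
$N{\left(h,Y \right)} = \frac{1}{6} - \frac{Y}{6}$ ($N{\left(h,Y \right)} = \frac{7}{6} + \frac{- \frac{6}{1} + \frac{Y}{-1}}{6} = \frac{7}{6} + \frac{\left(-6\right) 1 + Y \left(-1\right)}{6} = \frac{7}{6} + \frac{-6 - Y}{6} = \frac{7}{6} - \left(1 + \frac{Y}{6}\right) = \frac{1}{6} - \frac{Y}{6}$)
$w{\left(l,P \right)} = P l$
$N{\left(-11,9 \right)} \left(-172 + \left(w{\left(-2,11 \right)} - 136\right) \left(121 + 39\right)\right) - 260418 = \left(\frac{1}{6} - \frac{3}{2}\right) \left(-172 + \left(11 \left(-2\right) - 136\right) \left(121 + 39\right)\right) - 260418 = \left(\frac{1}{6} - \frac{3}{2}\right) \left(-172 + \left(-22 - 136\right) 160\right) - 260418 = - \frac{4 \left(-172 - 25280\right)}{3} - 260418 = \left(- \frac{4}{3}\right) \left(-25452\right) - 260418 = 33936 - 260418 = -226482$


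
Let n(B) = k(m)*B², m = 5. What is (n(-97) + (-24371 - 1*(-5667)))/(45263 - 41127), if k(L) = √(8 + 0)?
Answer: -2338/517 + 9409*√2/2068 ≈ 1.9122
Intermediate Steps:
k(L) = 2*√2 (k(L) = √8 = 2*√2)
n(B) = 2*√2*B² (n(B) = (2*√2)*B² = 2*√2*B²)
(n(-97) + (-24371 - 1*(-5667)))/(45263 - 41127) = (2*√2*(-97)² + (-24371 - 1*(-5667)))/(45263 - 41127) = (2*√2*9409 + (-24371 + 5667))/4136 = (18818*√2 - 18704)*(1/4136) = (-18704 + 18818*√2)*(1/4136) = -2338/517 + 9409*√2/2068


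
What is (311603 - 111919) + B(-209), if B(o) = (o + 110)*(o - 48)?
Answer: 225127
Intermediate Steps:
B(o) = (-48 + o)*(110 + o) (B(o) = (110 + o)*(-48 + o) = (-48 + o)*(110 + o))
(311603 - 111919) + B(-209) = (311603 - 111919) + (-5280 + (-209)**2 + 62*(-209)) = 199684 + (-5280 + 43681 - 12958) = 199684 + 25443 = 225127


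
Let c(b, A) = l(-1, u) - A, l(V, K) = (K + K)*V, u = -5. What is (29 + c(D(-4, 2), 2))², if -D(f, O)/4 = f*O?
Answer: 1369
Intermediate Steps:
D(f, O) = -4*O*f (D(f, O) = -4*f*O = -4*O*f)
l(V, K) = 2*K*V (l(V, K) = (2*K)*V = 2*K*V)
c(b, A) = 10 - A (c(b, A) = 2*(-5)*(-1) - A = 10 - A)
(29 + c(D(-4, 2), 2))² = (29 + (10 - 1*2))² = (29 + (10 - 2))² = (29 + 8)² = 37² = 1369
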